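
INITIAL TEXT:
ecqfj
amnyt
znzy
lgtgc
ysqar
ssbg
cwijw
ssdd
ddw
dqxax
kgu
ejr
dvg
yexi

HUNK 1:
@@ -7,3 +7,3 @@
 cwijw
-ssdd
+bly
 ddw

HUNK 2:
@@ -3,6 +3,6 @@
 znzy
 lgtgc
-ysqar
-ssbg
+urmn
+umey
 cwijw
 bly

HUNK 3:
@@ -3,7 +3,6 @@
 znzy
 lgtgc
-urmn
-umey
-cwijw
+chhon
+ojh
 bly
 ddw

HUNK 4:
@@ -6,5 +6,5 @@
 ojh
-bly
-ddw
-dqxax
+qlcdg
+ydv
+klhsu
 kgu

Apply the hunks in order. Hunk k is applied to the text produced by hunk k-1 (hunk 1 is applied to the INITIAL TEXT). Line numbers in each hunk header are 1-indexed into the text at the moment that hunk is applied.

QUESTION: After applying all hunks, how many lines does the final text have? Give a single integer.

Answer: 13

Derivation:
Hunk 1: at line 7 remove [ssdd] add [bly] -> 14 lines: ecqfj amnyt znzy lgtgc ysqar ssbg cwijw bly ddw dqxax kgu ejr dvg yexi
Hunk 2: at line 3 remove [ysqar,ssbg] add [urmn,umey] -> 14 lines: ecqfj amnyt znzy lgtgc urmn umey cwijw bly ddw dqxax kgu ejr dvg yexi
Hunk 3: at line 3 remove [urmn,umey,cwijw] add [chhon,ojh] -> 13 lines: ecqfj amnyt znzy lgtgc chhon ojh bly ddw dqxax kgu ejr dvg yexi
Hunk 4: at line 6 remove [bly,ddw,dqxax] add [qlcdg,ydv,klhsu] -> 13 lines: ecqfj amnyt znzy lgtgc chhon ojh qlcdg ydv klhsu kgu ejr dvg yexi
Final line count: 13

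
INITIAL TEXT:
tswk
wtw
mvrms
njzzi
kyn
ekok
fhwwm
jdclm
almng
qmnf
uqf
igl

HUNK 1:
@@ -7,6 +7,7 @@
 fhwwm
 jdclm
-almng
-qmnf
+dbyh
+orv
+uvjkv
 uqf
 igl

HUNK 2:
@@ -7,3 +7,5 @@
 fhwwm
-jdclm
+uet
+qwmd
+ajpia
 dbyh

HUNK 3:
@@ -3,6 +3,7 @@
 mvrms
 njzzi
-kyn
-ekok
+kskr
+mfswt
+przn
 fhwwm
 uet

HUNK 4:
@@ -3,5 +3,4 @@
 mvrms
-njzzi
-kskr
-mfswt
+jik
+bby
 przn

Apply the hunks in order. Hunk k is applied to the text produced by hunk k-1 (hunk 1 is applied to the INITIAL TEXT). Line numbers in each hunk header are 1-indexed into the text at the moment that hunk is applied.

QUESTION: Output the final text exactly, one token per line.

Hunk 1: at line 7 remove [almng,qmnf] add [dbyh,orv,uvjkv] -> 13 lines: tswk wtw mvrms njzzi kyn ekok fhwwm jdclm dbyh orv uvjkv uqf igl
Hunk 2: at line 7 remove [jdclm] add [uet,qwmd,ajpia] -> 15 lines: tswk wtw mvrms njzzi kyn ekok fhwwm uet qwmd ajpia dbyh orv uvjkv uqf igl
Hunk 3: at line 3 remove [kyn,ekok] add [kskr,mfswt,przn] -> 16 lines: tswk wtw mvrms njzzi kskr mfswt przn fhwwm uet qwmd ajpia dbyh orv uvjkv uqf igl
Hunk 4: at line 3 remove [njzzi,kskr,mfswt] add [jik,bby] -> 15 lines: tswk wtw mvrms jik bby przn fhwwm uet qwmd ajpia dbyh orv uvjkv uqf igl

Answer: tswk
wtw
mvrms
jik
bby
przn
fhwwm
uet
qwmd
ajpia
dbyh
orv
uvjkv
uqf
igl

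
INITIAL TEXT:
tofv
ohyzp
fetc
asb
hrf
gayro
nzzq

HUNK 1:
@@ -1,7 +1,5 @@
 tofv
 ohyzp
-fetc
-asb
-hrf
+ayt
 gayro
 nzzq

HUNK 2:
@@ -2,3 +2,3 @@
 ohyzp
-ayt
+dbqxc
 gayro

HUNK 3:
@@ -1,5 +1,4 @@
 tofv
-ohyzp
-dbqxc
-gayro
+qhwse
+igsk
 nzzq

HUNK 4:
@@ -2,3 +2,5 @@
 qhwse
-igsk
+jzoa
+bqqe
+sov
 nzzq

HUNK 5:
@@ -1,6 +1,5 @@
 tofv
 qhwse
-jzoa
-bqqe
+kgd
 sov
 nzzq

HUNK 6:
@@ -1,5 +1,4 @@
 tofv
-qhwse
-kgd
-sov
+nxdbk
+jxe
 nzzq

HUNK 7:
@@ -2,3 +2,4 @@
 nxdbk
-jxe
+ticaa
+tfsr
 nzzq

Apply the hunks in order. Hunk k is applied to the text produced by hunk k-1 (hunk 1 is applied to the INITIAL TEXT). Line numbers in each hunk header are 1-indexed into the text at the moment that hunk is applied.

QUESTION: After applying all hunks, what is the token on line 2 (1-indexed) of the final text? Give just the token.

Answer: nxdbk

Derivation:
Hunk 1: at line 1 remove [fetc,asb,hrf] add [ayt] -> 5 lines: tofv ohyzp ayt gayro nzzq
Hunk 2: at line 2 remove [ayt] add [dbqxc] -> 5 lines: tofv ohyzp dbqxc gayro nzzq
Hunk 3: at line 1 remove [ohyzp,dbqxc,gayro] add [qhwse,igsk] -> 4 lines: tofv qhwse igsk nzzq
Hunk 4: at line 2 remove [igsk] add [jzoa,bqqe,sov] -> 6 lines: tofv qhwse jzoa bqqe sov nzzq
Hunk 5: at line 1 remove [jzoa,bqqe] add [kgd] -> 5 lines: tofv qhwse kgd sov nzzq
Hunk 6: at line 1 remove [qhwse,kgd,sov] add [nxdbk,jxe] -> 4 lines: tofv nxdbk jxe nzzq
Hunk 7: at line 2 remove [jxe] add [ticaa,tfsr] -> 5 lines: tofv nxdbk ticaa tfsr nzzq
Final line 2: nxdbk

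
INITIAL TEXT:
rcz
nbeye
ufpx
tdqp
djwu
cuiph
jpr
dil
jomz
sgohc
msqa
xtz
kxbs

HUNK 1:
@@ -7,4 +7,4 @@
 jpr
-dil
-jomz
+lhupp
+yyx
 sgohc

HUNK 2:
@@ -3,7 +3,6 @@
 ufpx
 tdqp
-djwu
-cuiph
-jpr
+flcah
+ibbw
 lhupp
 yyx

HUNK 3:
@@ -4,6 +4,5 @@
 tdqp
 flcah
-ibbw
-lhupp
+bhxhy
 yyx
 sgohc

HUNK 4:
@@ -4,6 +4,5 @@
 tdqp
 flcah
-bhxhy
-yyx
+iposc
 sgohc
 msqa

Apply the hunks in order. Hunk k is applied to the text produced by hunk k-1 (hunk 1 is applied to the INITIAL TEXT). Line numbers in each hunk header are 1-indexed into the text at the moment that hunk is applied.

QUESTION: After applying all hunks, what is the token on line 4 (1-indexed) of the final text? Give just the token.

Hunk 1: at line 7 remove [dil,jomz] add [lhupp,yyx] -> 13 lines: rcz nbeye ufpx tdqp djwu cuiph jpr lhupp yyx sgohc msqa xtz kxbs
Hunk 2: at line 3 remove [djwu,cuiph,jpr] add [flcah,ibbw] -> 12 lines: rcz nbeye ufpx tdqp flcah ibbw lhupp yyx sgohc msqa xtz kxbs
Hunk 3: at line 4 remove [ibbw,lhupp] add [bhxhy] -> 11 lines: rcz nbeye ufpx tdqp flcah bhxhy yyx sgohc msqa xtz kxbs
Hunk 4: at line 4 remove [bhxhy,yyx] add [iposc] -> 10 lines: rcz nbeye ufpx tdqp flcah iposc sgohc msqa xtz kxbs
Final line 4: tdqp

Answer: tdqp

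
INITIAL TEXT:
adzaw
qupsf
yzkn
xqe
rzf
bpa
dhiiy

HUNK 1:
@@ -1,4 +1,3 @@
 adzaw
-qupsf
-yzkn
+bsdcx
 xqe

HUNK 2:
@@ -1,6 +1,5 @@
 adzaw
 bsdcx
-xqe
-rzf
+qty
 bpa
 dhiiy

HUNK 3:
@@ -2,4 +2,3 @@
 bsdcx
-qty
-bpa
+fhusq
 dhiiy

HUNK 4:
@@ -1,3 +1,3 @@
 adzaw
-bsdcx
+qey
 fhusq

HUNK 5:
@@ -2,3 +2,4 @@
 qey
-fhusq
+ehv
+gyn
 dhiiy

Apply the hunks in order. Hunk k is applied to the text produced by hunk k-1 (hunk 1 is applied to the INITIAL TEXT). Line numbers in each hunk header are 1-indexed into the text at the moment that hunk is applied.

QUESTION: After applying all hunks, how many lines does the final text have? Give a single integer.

Hunk 1: at line 1 remove [qupsf,yzkn] add [bsdcx] -> 6 lines: adzaw bsdcx xqe rzf bpa dhiiy
Hunk 2: at line 1 remove [xqe,rzf] add [qty] -> 5 lines: adzaw bsdcx qty bpa dhiiy
Hunk 3: at line 2 remove [qty,bpa] add [fhusq] -> 4 lines: adzaw bsdcx fhusq dhiiy
Hunk 4: at line 1 remove [bsdcx] add [qey] -> 4 lines: adzaw qey fhusq dhiiy
Hunk 5: at line 2 remove [fhusq] add [ehv,gyn] -> 5 lines: adzaw qey ehv gyn dhiiy
Final line count: 5

Answer: 5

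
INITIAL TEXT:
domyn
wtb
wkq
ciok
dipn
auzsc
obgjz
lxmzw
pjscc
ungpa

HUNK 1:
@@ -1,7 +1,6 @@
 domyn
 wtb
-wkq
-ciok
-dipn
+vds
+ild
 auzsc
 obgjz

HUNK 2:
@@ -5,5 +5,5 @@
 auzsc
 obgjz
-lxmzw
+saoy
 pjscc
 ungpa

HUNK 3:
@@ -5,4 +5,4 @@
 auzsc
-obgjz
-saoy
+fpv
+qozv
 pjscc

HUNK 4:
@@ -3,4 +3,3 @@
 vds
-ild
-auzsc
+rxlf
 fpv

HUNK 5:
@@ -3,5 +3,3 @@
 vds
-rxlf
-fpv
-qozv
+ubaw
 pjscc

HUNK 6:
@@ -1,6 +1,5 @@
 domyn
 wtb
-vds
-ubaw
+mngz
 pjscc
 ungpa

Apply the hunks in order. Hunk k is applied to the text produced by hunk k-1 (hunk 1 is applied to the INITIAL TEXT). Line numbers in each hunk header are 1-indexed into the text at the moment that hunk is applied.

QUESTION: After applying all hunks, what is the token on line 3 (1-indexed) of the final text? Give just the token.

Hunk 1: at line 1 remove [wkq,ciok,dipn] add [vds,ild] -> 9 lines: domyn wtb vds ild auzsc obgjz lxmzw pjscc ungpa
Hunk 2: at line 5 remove [lxmzw] add [saoy] -> 9 lines: domyn wtb vds ild auzsc obgjz saoy pjscc ungpa
Hunk 3: at line 5 remove [obgjz,saoy] add [fpv,qozv] -> 9 lines: domyn wtb vds ild auzsc fpv qozv pjscc ungpa
Hunk 4: at line 3 remove [ild,auzsc] add [rxlf] -> 8 lines: domyn wtb vds rxlf fpv qozv pjscc ungpa
Hunk 5: at line 3 remove [rxlf,fpv,qozv] add [ubaw] -> 6 lines: domyn wtb vds ubaw pjscc ungpa
Hunk 6: at line 1 remove [vds,ubaw] add [mngz] -> 5 lines: domyn wtb mngz pjscc ungpa
Final line 3: mngz

Answer: mngz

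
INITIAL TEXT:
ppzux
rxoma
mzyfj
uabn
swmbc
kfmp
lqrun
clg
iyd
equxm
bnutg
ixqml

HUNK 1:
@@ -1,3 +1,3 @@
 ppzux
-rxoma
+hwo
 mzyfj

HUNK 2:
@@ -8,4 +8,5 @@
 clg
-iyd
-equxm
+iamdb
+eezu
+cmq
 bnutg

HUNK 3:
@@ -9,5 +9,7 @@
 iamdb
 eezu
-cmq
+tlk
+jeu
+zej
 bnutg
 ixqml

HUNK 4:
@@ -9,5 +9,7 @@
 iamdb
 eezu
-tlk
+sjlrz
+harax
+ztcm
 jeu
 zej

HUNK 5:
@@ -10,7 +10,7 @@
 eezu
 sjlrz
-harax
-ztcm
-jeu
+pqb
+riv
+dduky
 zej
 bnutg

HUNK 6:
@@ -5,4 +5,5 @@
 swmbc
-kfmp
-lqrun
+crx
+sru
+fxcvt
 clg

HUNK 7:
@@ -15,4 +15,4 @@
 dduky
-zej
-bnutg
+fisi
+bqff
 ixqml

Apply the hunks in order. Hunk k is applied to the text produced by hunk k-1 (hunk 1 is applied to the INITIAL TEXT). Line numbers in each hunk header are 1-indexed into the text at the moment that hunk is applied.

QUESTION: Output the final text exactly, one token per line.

Answer: ppzux
hwo
mzyfj
uabn
swmbc
crx
sru
fxcvt
clg
iamdb
eezu
sjlrz
pqb
riv
dduky
fisi
bqff
ixqml

Derivation:
Hunk 1: at line 1 remove [rxoma] add [hwo] -> 12 lines: ppzux hwo mzyfj uabn swmbc kfmp lqrun clg iyd equxm bnutg ixqml
Hunk 2: at line 8 remove [iyd,equxm] add [iamdb,eezu,cmq] -> 13 lines: ppzux hwo mzyfj uabn swmbc kfmp lqrun clg iamdb eezu cmq bnutg ixqml
Hunk 3: at line 9 remove [cmq] add [tlk,jeu,zej] -> 15 lines: ppzux hwo mzyfj uabn swmbc kfmp lqrun clg iamdb eezu tlk jeu zej bnutg ixqml
Hunk 4: at line 9 remove [tlk] add [sjlrz,harax,ztcm] -> 17 lines: ppzux hwo mzyfj uabn swmbc kfmp lqrun clg iamdb eezu sjlrz harax ztcm jeu zej bnutg ixqml
Hunk 5: at line 10 remove [harax,ztcm,jeu] add [pqb,riv,dduky] -> 17 lines: ppzux hwo mzyfj uabn swmbc kfmp lqrun clg iamdb eezu sjlrz pqb riv dduky zej bnutg ixqml
Hunk 6: at line 5 remove [kfmp,lqrun] add [crx,sru,fxcvt] -> 18 lines: ppzux hwo mzyfj uabn swmbc crx sru fxcvt clg iamdb eezu sjlrz pqb riv dduky zej bnutg ixqml
Hunk 7: at line 15 remove [zej,bnutg] add [fisi,bqff] -> 18 lines: ppzux hwo mzyfj uabn swmbc crx sru fxcvt clg iamdb eezu sjlrz pqb riv dduky fisi bqff ixqml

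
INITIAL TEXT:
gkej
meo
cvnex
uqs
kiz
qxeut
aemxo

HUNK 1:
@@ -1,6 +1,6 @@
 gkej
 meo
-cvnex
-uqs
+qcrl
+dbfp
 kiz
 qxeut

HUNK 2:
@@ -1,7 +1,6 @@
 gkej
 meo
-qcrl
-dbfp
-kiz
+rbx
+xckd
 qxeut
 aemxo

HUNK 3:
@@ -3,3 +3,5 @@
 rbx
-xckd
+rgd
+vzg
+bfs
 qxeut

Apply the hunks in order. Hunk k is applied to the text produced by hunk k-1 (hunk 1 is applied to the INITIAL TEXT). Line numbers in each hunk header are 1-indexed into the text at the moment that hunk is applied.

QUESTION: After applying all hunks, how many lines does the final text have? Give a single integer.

Hunk 1: at line 1 remove [cvnex,uqs] add [qcrl,dbfp] -> 7 lines: gkej meo qcrl dbfp kiz qxeut aemxo
Hunk 2: at line 1 remove [qcrl,dbfp,kiz] add [rbx,xckd] -> 6 lines: gkej meo rbx xckd qxeut aemxo
Hunk 3: at line 3 remove [xckd] add [rgd,vzg,bfs] -> 8 lines: gkej meo rbx rgd vzg bfs qxeut aemxo
Final line count: 8

Answer: 8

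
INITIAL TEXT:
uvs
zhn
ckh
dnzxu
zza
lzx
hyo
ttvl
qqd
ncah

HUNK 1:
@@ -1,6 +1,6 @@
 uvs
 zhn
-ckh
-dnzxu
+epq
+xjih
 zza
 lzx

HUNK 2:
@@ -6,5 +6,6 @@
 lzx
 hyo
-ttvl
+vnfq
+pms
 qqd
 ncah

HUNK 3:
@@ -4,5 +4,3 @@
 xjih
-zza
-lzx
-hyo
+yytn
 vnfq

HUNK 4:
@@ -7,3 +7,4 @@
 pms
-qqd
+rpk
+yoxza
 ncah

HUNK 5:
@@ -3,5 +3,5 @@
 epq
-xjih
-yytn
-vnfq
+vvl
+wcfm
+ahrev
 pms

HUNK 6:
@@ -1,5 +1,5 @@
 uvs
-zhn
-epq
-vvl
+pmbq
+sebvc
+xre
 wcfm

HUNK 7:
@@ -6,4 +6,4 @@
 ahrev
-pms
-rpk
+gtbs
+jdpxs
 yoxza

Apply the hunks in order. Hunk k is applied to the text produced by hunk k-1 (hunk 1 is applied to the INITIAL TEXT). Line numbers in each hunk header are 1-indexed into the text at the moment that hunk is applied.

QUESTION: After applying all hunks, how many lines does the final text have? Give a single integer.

Hunk 1: at line 1 remove [ckh,dnzxu] add [epq,xjih] -> 10 lines: uvs zhn epq xjih zza lzx hyo ttvl qqd ncah
Hunk 2: at line 6 remove [ttvl] add [vnfq,pms] -> 11 lines: uvs zhn epq xjih zza lzx hyo vnfq pms qqd ncah
Hunk 3: at line 4 remove [zza,lzx,hyo] add [yytn] -> 9 lines: uvs zhn epq xjih yytn vnfq pms qqd ncah
Hunk 4: at line 7 remove [qqd] add [rpk,yoxza] -> 10 lines: uvs zhn epq xjih yytn vnfq pms rpk yoxza ncah
Hunk 5: at line 3 remove [xjih,yytn,vnfq] add [vvl,wcfm,ahrev] -> 10 lines: uvs zhn epq vvl wcfm ahrev pms rpk yoxza ncah
Hunk 6: at line 1 remove [zhn,epq,vvl] add [pmbq,sebvc,xre] -> 10 lines: uvs pmbq sebvc xre wcfm ahrev pms rpk yoxza ncah
Hunk 7: at line 6 remove [pms,rpk] add [gtbs,jdpxs] -> 10 lines: uvs pmbq sebvc xre wcfm ahrev gtbs jdpxs yoxza ncah
Final line count: 10

Answer: 10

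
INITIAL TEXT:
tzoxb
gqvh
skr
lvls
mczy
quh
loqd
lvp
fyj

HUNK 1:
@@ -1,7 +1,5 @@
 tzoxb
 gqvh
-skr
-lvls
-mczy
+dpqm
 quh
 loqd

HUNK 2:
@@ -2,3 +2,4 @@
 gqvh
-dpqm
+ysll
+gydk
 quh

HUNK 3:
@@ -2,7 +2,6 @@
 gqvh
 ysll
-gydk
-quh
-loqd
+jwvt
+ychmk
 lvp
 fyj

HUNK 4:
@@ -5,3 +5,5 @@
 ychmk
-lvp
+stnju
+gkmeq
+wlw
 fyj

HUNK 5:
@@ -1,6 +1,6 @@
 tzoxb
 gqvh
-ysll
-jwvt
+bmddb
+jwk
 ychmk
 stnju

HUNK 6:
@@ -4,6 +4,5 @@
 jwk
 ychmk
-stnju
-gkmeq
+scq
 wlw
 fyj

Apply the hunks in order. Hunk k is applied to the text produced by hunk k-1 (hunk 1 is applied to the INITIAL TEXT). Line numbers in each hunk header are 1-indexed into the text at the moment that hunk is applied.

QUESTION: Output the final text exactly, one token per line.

Answer: tzoxb
gqvh
bmddb
jwk
ychmk
scq
wlw
fyj

Derivation:
Hunk 1: at line 1 remove [skr,lvls,mczy] add [dpqm] -> 7 lines: tzoxb gqvh dpqm quh loqd lvp fyj
Hunk 2: at line 2 remove [dpqm] add [ysll,gydk] -> 8 lines: tzoxb gqvh ysll gydk quh loqd lvp fyj
Hunk 3: at line 2 remove [gydk,quh,loqd] add [jwvt,ychmk] -> 7 lines: tzoxb gqvh ysll jwvt ychmk lvp fyj
Hunk 4: at line 5 remove [lvp] add [stnju,gkmeq,wlw] -> 9 lines: tzoxb gqvh ysll jwvt ychmk stnju gkmeq wlw fyj
Hunk 5: at line 1 remove [ysll,jwvt] add [bmddb,jwk] -> 9 lines: tzoxb gqvh bmddb jwk ychmk stnju gkmeq wlw fyj
Hunk 6: at line 4 remove [stnju,gkmeq] add [scq] -> 8 lines: tzoxb gqvh bmddb jwk ychmk scq wlw fyj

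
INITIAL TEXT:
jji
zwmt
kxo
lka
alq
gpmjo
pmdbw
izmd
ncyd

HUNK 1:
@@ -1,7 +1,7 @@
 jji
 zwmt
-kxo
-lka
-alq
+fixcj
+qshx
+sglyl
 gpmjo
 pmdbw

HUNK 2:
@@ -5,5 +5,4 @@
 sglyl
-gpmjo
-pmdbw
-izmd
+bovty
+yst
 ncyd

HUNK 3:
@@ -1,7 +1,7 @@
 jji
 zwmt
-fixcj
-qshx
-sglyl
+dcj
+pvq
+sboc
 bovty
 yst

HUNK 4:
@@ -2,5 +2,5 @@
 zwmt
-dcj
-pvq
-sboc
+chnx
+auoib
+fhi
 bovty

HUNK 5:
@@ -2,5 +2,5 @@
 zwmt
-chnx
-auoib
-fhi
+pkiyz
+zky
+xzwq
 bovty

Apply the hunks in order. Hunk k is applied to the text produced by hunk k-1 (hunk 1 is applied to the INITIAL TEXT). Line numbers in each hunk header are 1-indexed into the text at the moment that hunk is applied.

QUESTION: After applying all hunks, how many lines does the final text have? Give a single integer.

Answer: 8

Derivation:
Hunk 1: at line 1 remove [kxo,lka,alq] add [fixcj,qshx,sglyl] -> 9 lines: jji zwmt fixcj qshx sglyl gpmjo pmdbw izmd ncyd
Hunk 2: at line 5 remove [gpmjo,pmdbw,izmd] add [bovty,yst] -> 8 lines: jji zwmt fixcj qshx sglyl bovty yst ncyd
Hunk 3: at line 1 remove [fixcj,qshx,sglyl] add [dcj,pvq,sboc] -> 8 lines: jji zwmt dcj pvq sboc bovty yst ncyd
Hunk 4: at line 2 remove [dcj,pvq,sboc] add [chnx,auoib,fhi] -> 8 lines: jji zwmt chnx auoib fhi bovty yst ncyd
Hunk 5: at line 2 remove [chnx,auoib,fhi] add [pkiyz,zky,xzwq] -> 8 lines: jji zwmt pkiyz zky xzwq bovty yst ncyd
Final line count: 8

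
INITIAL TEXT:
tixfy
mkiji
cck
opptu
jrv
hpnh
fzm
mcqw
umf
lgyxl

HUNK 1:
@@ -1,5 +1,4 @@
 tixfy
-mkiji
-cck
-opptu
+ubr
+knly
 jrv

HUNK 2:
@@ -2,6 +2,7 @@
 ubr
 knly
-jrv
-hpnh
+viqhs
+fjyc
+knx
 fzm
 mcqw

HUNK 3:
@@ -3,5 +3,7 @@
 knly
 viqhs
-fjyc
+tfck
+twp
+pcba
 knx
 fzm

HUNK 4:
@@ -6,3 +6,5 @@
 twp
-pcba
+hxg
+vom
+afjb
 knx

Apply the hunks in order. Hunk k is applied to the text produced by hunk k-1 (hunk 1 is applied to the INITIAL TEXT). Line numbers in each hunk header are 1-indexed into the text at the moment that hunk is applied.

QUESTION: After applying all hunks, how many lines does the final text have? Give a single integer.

Hunk 1: at line 1 remove [mkiji,cck,opptu] add [ubr,knly] -> 9 lines: tixfy ubr knly jrv hpnh fzm mcqw umf lgyxl
Hunk 2: at line 2 remove [jrv,hpnh] add [viqhs,fjyc,knx] -> 10 lines: tixfy ubr knly viqhs fjyc knx fzm mcqw umf lgyxl
Hunk 3: at line 3 remove [fjyc] add [tfck,twp,pcba] -> 12 lines: tixfy ubr knly viqhs tfck twp pcba knx fzm mcqw umf lgyxl
Hunk 4: at line 6 remove [pcba] add [hxg,vom,afjb] -> 14 lines: tixfy ubr knly viqhs tfck twp hxg vom afjb knx fzm mcqw umf lgyxl
Final line count: 14

Answer: 14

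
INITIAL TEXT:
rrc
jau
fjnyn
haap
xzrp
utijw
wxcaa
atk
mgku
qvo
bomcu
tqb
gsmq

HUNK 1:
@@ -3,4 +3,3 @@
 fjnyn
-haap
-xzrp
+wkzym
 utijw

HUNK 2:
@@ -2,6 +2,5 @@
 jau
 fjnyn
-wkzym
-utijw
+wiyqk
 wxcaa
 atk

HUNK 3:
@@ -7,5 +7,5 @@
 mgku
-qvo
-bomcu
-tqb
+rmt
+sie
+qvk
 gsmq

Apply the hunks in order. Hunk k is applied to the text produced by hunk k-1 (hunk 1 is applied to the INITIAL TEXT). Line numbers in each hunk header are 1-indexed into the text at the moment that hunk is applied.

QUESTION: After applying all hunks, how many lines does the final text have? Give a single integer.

Answer: 11

Derivation:
Hunk 1: at line 3 remove [haap,xzrp] add [wkzym] -> 12 lines: rrc jau fjnyn wkzym utijw wxcaa atk mgku qvo bomcu tqb gsmq
Hunk 2: at line 2 remove [wkzym,utijw] add [wiyqk] -> 11 lines: rrc jau fjnyn wiyqk wxcaa atk mgku qvo bomcu tqb gsmq
Hunk 3: at line 7 remove [qvo,bomcu,tqb] add [rmt,sie,qvk] -> 11 lines: rrc jau fjnyn wiyqk wxcaa atk mgku rmt sie qvk gsmq
Final line count: 11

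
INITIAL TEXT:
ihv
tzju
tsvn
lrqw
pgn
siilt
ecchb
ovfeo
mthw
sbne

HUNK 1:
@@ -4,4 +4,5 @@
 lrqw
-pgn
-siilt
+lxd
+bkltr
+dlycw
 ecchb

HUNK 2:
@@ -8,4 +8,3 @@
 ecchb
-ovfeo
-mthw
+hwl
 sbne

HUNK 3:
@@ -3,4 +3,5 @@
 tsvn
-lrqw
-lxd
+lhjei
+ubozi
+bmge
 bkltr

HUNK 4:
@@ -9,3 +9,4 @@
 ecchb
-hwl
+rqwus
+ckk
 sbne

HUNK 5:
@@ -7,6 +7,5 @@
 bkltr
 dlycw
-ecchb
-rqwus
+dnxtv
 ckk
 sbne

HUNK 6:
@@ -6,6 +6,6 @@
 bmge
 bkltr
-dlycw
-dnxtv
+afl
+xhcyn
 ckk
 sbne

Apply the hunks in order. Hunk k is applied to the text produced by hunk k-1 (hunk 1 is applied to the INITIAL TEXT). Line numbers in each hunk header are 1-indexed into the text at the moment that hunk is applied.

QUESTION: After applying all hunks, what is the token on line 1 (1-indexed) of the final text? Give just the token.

Hunk 1: at line 4 remove [pgn,siilt] add [lxd,bkltr,dlycw] -> 11 lines: ihv tzju tsvn lrqw lxd bkltr dlycw ecchb ovfeo mthw sbne
Hunk 2: at line 8 remove [ovfeo,mthw] add [hwl] -> 10 lines: ihv tzju tsvn lrqw lxd bkltr dlycw ecchb hwl sbne
Hunk 3: at line 3 remove [lrqw,lxd] add [lhjei,ubozi,bmge] -> 11 lines: ihv tzju tsvn lhjei ubozi bmge bkltr dlycw ecchb hwl sbne
Hunk 4: at line 9 remove [hwl] add [rqwus,ckk] -> 12 lines: ihv tzju tsvn lhjei ubozi bmge bkltr dlycw ecchb rqwus ckk sbne
Hunk 5: at line 7 remove [ecchb,rqwus] add [dnxtv] -> 11 lines: ihv tzju tsvn lhjei ubozi bmge bkltr dlycw dnxtv ckk sbne
Hunk 6: at line 6 remove [dlycw,dnxtv] add [afl,xhcyn] -> 11 lines: ihv tzju tsvn lhjei ubozi bmge bkltr afl xhcyn ckk sbne
Final line 1: ihv

Answer: ihv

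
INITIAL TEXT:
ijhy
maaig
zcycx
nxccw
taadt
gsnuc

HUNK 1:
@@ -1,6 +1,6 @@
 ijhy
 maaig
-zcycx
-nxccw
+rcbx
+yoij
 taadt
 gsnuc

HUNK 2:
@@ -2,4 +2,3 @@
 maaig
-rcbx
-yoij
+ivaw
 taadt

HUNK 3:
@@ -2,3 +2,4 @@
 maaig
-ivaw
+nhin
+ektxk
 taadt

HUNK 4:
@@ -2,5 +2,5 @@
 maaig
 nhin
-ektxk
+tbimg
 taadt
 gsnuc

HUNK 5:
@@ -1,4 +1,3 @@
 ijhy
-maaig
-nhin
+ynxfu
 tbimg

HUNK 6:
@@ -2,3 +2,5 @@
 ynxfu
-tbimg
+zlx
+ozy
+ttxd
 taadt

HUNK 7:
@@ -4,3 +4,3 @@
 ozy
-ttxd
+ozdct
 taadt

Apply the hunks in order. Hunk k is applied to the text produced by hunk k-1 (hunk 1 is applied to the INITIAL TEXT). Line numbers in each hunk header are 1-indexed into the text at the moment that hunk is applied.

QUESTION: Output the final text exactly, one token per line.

Answer: ijhy
ynxfu
zlx
ozy
ozdct
taadt
gsnuc

Derivation:
Hunk 1: at line 1 remove [zcycx,nxccw] add [rcbx,yoij] -> 6 lines: ijhy maaig rcbx yoij taadt gsnuc
Hunk 2: at line 2 remove [rcbx,yoij] add [ivaw] -> 5 lines: ijhy maaig ivaw taadt gsnuc
Hunk 3: at line 2 remove [ivaw] add [nhin,ektxk] -> 6 lines: ijhy maaig nhin ektxk taadt gsnuc
Hunk 4: at line 2 remove [ektxk] add [tbimg] -> 6 lines: ijhy maaig nhin tbimg taadt gsnuc
Hunk 5: at line 1 remove [maaig,nhin] add [ynxfu] -> 5 lines: ijhy ynxfu tbimg taadt gsnuc
Hunk 6: at line 2 remove [tbimg] add [zlx,ozy,ttxd] -> 7 lines: ijhy ynxfu zlx ozy ttxd taadt gsnuc
Hunk 7: at line 4 remove [ttxd] add [ozdct] -> 7 lines: ijhy ynxfu zlx ozy ozdct taadt gsnuc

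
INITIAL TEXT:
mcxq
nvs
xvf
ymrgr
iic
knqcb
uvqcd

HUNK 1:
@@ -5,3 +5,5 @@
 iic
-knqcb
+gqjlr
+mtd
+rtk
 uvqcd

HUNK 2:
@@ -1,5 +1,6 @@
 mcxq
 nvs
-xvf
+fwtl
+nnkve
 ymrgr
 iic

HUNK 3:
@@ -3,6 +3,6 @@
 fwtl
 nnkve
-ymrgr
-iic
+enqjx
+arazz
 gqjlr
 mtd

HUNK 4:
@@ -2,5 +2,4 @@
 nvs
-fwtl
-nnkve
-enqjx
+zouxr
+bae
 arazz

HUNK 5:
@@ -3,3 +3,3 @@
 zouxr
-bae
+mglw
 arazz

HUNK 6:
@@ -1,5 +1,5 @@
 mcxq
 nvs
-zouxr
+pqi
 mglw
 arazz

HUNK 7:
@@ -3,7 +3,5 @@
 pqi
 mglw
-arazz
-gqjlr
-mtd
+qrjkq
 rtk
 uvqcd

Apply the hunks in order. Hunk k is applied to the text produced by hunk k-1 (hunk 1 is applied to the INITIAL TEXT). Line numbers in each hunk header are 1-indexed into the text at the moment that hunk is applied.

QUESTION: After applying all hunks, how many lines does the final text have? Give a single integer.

Hunk 1: at line 5 remove [knqcb] add [gqjlr,mtd,rtk] -> 9 lines: mcxq nvs xvf ymrgr iic gqjlr mtd rtk uvqcd
Hunk 2: at line 1 remove [xvf] add [fwtl,nnkve] -> 10 lines: mcxq nvs fwtl nnkve ymrgr iic gqjlr mtd rtk uvqcd
Hunk 3: at line 3 remove [ymrgr,iic] add [enqjx,arazz] -> 10 lines: mcxq nvs fwtl nnkve enqjx arazz gqjlr mtd rtk uvqcd
Hunk 4: at line 2 remove [fwtl,nnkve,enqjx] add [zouxr,bae] -> 9 lines: mcxq nvs zouxr bae arazz gqjlr mtd rtk uvqcd
Hunk 5: at line 3 remove [bae] add [mglw] -> 9 lines: mcxq nvs zouxr mglw arazz gqjlr mtd rtk uvqcd
Hunk 6: at line 1 remove [zouxr] add [pqi] -> 9 lines: mcxq nvs pqi mglw arazz gqjlr mtd rtk uvqcd
Hunk 7: at line 3 remove [arazz,gqjlr,mtd] add [qrjkq] -> 7 lines: mcxq nvs pqi mglw qrjkq rtk uvqcd
Final line count: 7

Answer: 7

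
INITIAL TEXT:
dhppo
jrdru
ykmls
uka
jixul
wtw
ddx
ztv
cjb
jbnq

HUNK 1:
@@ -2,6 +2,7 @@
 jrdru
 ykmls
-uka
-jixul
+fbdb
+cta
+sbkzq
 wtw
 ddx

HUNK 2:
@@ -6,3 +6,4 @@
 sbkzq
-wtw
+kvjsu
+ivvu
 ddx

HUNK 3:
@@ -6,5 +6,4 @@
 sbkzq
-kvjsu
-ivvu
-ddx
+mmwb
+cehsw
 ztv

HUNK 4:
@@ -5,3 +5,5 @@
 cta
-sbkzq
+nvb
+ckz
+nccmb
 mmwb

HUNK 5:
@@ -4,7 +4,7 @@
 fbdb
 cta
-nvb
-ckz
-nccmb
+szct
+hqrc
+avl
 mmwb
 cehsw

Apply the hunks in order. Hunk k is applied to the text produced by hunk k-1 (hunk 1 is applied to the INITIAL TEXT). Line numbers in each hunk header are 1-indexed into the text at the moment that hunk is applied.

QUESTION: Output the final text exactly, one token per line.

Answer: dhppo
jrdru
ykmls
fbdb
cta
szct
hqrc
avl
mmwb
cehsw
ztv
cjb
jbnq

Derivation:
Hunk 1: at line 2 remove [uka,jixul] add [fbdb,cta,sbkzq] -> 11 lines: dhppo jrdru ykmls fbdb cta sbkzq wtw ddx ztv cjb jbnq
Hunk 2: at line 6 remove [wtw] add [kvjsu,ivvu] -> 12 lines: dhppo jrdru ykmls fbdb cta sbkzq kvjsu ivvu ddx ztv cjb jbnq
Hunk 3: at line 6 remove [kvjsu,ivvu,ddx] add [mmwb,cehsw] -> 11 lines: dhppo jrdru ykmls fbdb cta sbkzq mmwb cehsw ztv cjb jbnq
Hunk 4: at line 5 remove [sbkzq] add [nvb,ckz,nccmb] -> 13 lines: dhppo jrdru ykmls fbdb cta nvb ckz nccmb mmwb cehsw ztv cjb jbnq
Hunk 5: at line 4 remove [nvb,ckz,nccmb] add [szct,hqrc,avl] -> 13 lines: dhppo jrdru ykmls fbdb cta szct hqrc avl mmwb cehsw ztv cjb jbnq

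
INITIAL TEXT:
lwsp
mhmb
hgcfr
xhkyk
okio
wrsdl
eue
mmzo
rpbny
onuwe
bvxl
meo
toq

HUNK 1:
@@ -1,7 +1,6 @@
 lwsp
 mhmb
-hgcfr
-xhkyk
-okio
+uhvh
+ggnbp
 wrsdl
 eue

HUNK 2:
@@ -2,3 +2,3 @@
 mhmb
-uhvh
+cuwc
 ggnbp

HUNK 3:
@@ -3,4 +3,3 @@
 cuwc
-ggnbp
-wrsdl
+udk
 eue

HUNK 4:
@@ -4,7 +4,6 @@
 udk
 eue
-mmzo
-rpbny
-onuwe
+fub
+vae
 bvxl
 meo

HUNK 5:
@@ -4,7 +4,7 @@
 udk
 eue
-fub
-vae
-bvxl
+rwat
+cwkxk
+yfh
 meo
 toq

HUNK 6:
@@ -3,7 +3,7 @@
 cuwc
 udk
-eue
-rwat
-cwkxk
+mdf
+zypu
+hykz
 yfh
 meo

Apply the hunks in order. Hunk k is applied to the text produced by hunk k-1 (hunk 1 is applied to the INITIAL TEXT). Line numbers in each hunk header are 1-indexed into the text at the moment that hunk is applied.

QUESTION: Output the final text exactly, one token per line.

Hunk 1: at line 1 remove [hgcfr,xhkyk,okio] add [uhvh,ggnbp] -> 12 lines: lwsp mhmb uhvh ggnbp wrsdl eue mmzo rpbny onuwe bvxl meo toq
Hunk 2: at line 2 remove [uhvh] add [cuwc] -> 12 lines: lwsp mhmb cuwc ggnbp wrsdl eue mmzo rpbny onuwe bvxl meo toq
Hunk 3: at line 3 remove [ggnbp,wrsdl] add [udk] -> 11 lines: lwsp mhmb cuwc udk eue mmzo rpbny onuwe bvxl meo toq
Hunk 4: at line 4 remove [mmzo,rpbny,onuwe] add [fub,vae] -> 10 lines: lwsp mhmb cuwc udk eue fub vae bvxl meo toq
Hunk 5: at line 4 remove [fub,vae,bvxl] add [rwat,cwkxk,yfh] -> 10 lines: lwsp mhmb cuwc udk eue rwat cwkxk yfh meo toq
Hunk 6: at line 3 remove [eue,rwat,cwkxk] add [mdf,zypu,hykz] -> 10 lines: lwsp mhmb cuwc udk mdf zypu hykz yfh meo toq

Answer: lwsp
mhmb
cuwc
udk
mdf
zypu
hykz
yfh
meo
toq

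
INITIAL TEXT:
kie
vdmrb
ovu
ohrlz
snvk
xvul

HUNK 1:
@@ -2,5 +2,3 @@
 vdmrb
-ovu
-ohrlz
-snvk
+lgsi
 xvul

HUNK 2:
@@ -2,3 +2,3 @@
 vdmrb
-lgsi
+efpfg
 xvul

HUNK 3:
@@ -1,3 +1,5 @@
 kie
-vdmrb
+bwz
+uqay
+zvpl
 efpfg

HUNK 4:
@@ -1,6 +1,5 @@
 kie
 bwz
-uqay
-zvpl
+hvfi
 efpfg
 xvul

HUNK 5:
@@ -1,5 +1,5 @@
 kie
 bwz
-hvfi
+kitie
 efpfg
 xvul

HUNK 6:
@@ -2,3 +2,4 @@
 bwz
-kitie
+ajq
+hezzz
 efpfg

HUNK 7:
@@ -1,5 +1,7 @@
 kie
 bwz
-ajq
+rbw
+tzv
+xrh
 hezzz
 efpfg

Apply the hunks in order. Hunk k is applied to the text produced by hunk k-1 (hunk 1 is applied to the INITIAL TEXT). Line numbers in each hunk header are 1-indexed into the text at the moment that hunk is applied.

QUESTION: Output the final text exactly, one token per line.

Answer: kie
bwz
rbw
tzv
xrh
hezzz
efpfg
xvul

Derivation:
Hunk 1: at line 2 remove [ovu,ohrlz,snvk] add [lgsi] -> 4 lines: kie vdmrb lgsi xvul
Hunk 2: at line 2 remove [lgsi] add [efpfg] -> 4 lines: kie vdmrb efpfg xvul
Hunk 3: at line 1 remove [vdmrb] add [bwz,uqay,zvpl] -> 6 lines: kie bwz uqay zvpl efpfg xvul
Hunk 4: at line 1 remove [uqay,zvpl] add [hvfi] -> 5 lines: kie bwz hvfi efpfg xvul
Hunk 5: at line 1 remove [hvfi] add [kitie] -> 5 lines: kie bwz kitie efpfg xvul
Hunk 6: at line 2 remove [kitie] add [ajq,hezzz] -> 6 lines: kie bwz ajq hezzz efpfg xvul
Hunk 7: at line 1 remove [ajq] add [rbw,tzv,xrh] -> 8 lines: kie bwz rbw tzv xrh hezzz efpfg xvul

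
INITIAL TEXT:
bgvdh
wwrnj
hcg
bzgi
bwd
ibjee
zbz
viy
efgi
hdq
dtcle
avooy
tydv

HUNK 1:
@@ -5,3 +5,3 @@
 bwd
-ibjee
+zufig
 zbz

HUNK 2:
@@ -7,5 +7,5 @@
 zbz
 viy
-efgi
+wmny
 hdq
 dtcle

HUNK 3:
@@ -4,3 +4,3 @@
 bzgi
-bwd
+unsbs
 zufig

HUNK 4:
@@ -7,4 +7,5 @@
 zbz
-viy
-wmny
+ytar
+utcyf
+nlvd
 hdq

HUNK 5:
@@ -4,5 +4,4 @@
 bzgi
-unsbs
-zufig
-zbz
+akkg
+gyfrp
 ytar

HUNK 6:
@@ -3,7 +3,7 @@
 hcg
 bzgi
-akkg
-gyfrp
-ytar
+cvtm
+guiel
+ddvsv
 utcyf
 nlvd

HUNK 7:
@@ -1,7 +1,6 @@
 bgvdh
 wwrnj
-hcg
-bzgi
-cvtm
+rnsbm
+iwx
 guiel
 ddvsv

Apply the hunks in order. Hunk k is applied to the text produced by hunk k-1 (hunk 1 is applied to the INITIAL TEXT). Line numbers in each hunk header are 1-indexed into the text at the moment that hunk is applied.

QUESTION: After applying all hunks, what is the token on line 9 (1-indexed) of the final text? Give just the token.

Answer: hdq

Derivation:
Hunk 1: at line 5 remove [ibjee] add [zufig] -> 13 lines: bgvdh wwrnj hcg bzgi bwd zufig zbz viy efgi hdq dtcle avooy tydv
Hunk 2: at line 7 remove [efgi] add [wmny] -> 13 lines: bgvdh wwrnj hcg bzgi bwd zufig zbz viy wmny hdq dtcle avooy tydv
Hunk 3: at line 4 remove [bwd] add [unsbs] -> 13 lines: bgvdh wwrnj hcg bzgi unsbs zufig zbz viy wmny hdq dtcle avooy tydv
Hunk 4: at line 7 remove [viy,wmny] add [ytar,utcyf,nlvd] -> 14 lines: bgvdh wwrnj hcg bzgi unsbs zufig zbz ytar utcyf nlvd hdq dtcle avooy tydv
Hunk 5: at line 4 remove [unsbs,zufig,zbz] add [akkg,gyfrp] -> 13 lines: bgvdh wwrnj hcg bzgi akkg gyfrp ytar utcyf nlvd hdq dtcle avooy tydv
Hunk 6: at line 3 remove [akkg,gyfrp,ytar] add [cvtm,guiel,ddvsv] -> 13 lines: bgvdh wwrnj hcg bzgi cvtm guiel ddvsv utcyf nlvd hdq dtcle avooy tydv
Hunk 7: at line 1 remove [hcg,bzgi,cvtm] add [rnsbm,iwx] -> 12 lines: bgvdh wwrnj rnsbm iwx guiel ddvsv utcyf nlvd hdq dtcle avooy tydv
Final line 9: hdq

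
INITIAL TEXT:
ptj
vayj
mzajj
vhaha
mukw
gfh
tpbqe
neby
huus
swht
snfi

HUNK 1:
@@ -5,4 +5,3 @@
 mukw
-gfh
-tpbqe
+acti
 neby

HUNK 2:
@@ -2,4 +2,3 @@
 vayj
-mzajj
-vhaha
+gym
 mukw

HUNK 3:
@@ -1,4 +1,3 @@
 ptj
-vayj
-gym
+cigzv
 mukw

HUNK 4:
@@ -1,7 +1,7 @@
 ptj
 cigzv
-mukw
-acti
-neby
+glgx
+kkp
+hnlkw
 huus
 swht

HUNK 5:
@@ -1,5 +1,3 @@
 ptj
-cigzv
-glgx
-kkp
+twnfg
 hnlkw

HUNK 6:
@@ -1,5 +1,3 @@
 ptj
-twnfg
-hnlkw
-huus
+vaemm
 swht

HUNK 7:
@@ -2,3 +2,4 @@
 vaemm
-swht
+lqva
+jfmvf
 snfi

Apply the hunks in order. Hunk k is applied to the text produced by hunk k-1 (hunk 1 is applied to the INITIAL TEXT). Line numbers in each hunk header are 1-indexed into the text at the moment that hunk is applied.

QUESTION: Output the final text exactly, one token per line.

Hunk 1: at line 5 remove [gfh,tpbqe] add [acti] -> 10 lines: ptj vayj mzajj vhaha mukw acti neby huus swht snfi
Hunk 2: at line 2 remove [mzajj,vhaha] add [gym] -> 9 lines: ptj vayj gym mukw acti neby huus swht snfi
Hunk 3: at line 1 remove [vayj,gym] add [cigzv] -> 8 lines: ptj cigzv mukw acti neby huus swht snfi
Hunk 4: at line 1 remove [mukw,acti,neby] add [glgx,kkp,hnlkw] -> 8 lines: ptj cigzv glgx kkp hnlkw huus swht snfi
Hunk 5: at line 1 remove [cigzv,glgx,kkp] add [twnfg] -> 6 lines: ptj twnfg hnlkw huus swht snfi
Hunk 6: at line 1 remove [twnfg,hnlkw,huus] add [vaemm] -> 4 lines: ptj vaemm swht snfi
Hunk 7: at line 2 remove [swht] add [lqva,jfmvf] -> 5 lines: ptj vaemm lqva jfmvf snfi

Answer: ptj
vaemm
lqva
jfmvf
snfi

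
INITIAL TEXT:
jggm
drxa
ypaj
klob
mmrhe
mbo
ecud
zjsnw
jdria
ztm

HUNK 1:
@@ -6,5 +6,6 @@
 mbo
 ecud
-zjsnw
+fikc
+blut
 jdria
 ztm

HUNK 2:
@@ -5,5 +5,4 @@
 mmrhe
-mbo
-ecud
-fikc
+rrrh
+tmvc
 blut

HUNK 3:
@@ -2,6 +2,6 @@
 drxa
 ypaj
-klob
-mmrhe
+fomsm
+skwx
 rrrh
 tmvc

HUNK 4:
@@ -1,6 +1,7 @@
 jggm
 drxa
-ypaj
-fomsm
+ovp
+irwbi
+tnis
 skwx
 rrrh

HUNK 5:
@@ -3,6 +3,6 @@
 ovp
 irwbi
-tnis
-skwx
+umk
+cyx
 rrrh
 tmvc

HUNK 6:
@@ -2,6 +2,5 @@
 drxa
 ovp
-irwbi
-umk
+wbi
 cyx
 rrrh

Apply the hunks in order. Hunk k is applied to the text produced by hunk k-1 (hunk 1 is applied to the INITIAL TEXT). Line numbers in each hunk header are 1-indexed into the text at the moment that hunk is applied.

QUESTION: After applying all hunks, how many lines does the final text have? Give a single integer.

Answer: 10

Derivation:
Hunk 1: at line 6 remove [zjsnw] add [fikc,blut] -> 11 lines: jggm drxa ypaj klob mmrhe mbo ecud fikc blut jdria ztm
Hunk 2: at line 5 remove [mbo,ecud,fikc] add [rrrh,tmvc] -> 10 lines: jggm drxa ypaj klob mmrhe rrrh tmvc blut jdria ztm
Hunk 3: at line 2 remove [klob,mmrhe] add [fomsm,skwx] -> 10 lines: jggm drxa ypaj fomsm skwx rrrh tmvc blut jdria ztm
Hunk 4: at line 1 remove [ypaj,fomsm] add [ovp,irwbi,tnis] -> 11 lines: jggm drxa ovp irwbi tnis skwx rrrh tmvc blut jdria ztm
Hunk 5: at line 3 remove [tnis,skwx] add [umk,cyx] -> 11 lines: jggm drxa ovp irwbi umk cyx rrrh tmvc blut jdria ztm
Hunk 6: at line 2 remove [irwbi,umk] add [wbi] -> 10 lines: jggm drxa ovp wbi cyx rrrh tmvc blut jdria ztm
Final line count: 10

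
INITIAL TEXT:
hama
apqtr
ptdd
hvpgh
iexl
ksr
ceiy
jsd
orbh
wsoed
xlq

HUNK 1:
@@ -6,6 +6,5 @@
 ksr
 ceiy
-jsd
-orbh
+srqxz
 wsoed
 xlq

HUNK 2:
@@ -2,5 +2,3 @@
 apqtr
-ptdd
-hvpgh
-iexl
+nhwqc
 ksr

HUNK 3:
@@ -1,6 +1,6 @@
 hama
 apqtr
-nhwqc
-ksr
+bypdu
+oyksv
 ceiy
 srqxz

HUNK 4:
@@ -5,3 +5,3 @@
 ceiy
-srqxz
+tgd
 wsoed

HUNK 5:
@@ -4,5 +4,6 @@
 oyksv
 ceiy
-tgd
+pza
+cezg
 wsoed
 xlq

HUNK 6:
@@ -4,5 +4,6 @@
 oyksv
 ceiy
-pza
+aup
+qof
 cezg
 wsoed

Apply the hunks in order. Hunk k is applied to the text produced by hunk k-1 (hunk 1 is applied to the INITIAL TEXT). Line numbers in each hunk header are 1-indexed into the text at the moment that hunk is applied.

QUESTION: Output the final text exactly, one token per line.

Hunk 1: at line 6 remove [jsd,orbh] add [srqxz] -> 10 lines: hama apqtr ptdd hvpgh iexl ksr ceiy srqxz wsoed xlq
Hunk 2: at line 2 remove [ptdd,hvpgh,iexl] add [nhwqc] -> 8 lines: hama apqtr nhwqc ksr ceiy srqxz wsoed xlq
Hunk 3: at line 1 remove [nhwqc,ksr] add [bypdu,oyksv] -> 8 lines: hama apqtr bypdu oyksv ceiy srqxz wsoed xlq
Hunk 4: at line 5 remove [srqxz] add [tgd] -> 8 lines: hama apqtr bypdu oyksv ceiy tgd wsoed xlq
Hunk 5: at line 4 remove [tgd] add [pza,cezg] -> 9 lines: hama apqtr bypdu oyksv ceiy pza cezg wsoed xlq
Hunk 6: at line 4 remove [pza] add [aup,qof] -> 10 lines: hama apqtr bypdu oyksv ceiy aup qof cezg wsoed xlq

Answer: hama
apqtr
bypdu
oyksv
ceiy
aup
qof
cezg
wsoed
xlq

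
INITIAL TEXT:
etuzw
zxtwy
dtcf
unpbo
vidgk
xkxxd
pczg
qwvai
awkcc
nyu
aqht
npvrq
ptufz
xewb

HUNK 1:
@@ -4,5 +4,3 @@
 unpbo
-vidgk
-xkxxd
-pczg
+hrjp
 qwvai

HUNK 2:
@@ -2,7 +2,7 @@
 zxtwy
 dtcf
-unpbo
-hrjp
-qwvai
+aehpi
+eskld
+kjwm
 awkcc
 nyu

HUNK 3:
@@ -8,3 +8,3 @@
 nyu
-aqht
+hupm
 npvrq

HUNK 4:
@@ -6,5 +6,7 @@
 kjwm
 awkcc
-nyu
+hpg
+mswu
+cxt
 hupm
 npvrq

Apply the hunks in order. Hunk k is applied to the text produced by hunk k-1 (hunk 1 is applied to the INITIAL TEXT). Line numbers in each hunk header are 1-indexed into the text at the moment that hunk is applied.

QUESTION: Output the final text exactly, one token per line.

Hunk 1: at line 4 remove [vidgk,xkxxd,pczg] add [hrjp] -> 12 lines: etuzw zxtwy dtcf unpbo hrjp qwvai awkcc nyu aqht npvrq ptufz xewb
Hunk 2: at line 2 remove [unpbo,hrjp,qwvai] add [aehpi,eskld,kjwm] -> 12 lines: etuzw zxtwy dtcf aehpi eskld kjwm awkcc nyu aqht npvrq ptufz xewb
Hunk 3: at line 8 remove [aqht] add [hupm] -> 12 lines: etuzw zxtwy dtcf aehpi eskld kjwm awkcc nyu hupm npvrq ptufz xewb
Hunk 4: at line 6 remove [nyu] add [hpg,mswu,cxt] -> 14 lines: etuzw zxtwy dtcf aehpi eskld kjwm awkcc hpg mswu cxt hupm npvrq ptufz xewb

Answer: etuzw
zxtwy
dtcf
aehpi
eskld
kjwm
awkcc
hpg
mswu
cxt
hupm
npvrq
ptufz
xewb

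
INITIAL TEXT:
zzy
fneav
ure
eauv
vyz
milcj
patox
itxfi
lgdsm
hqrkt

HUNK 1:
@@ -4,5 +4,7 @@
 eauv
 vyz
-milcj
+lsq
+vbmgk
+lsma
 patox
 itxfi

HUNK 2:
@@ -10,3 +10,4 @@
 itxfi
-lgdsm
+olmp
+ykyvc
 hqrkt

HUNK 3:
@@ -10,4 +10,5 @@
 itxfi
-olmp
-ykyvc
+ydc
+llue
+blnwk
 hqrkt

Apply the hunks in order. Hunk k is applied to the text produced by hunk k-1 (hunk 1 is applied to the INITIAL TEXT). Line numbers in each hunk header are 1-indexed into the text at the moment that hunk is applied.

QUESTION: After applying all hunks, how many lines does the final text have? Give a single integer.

Answer: 14

Derivation:
Hunk 1: at line 4 remove [milcj] add [lsq,vbmgk,lsma] -> 12 lines: zzy fneav ure eauv vyz lsq vbmgk lsma patox itxfi lgdsm hqrkt
Hunk 2: at line 10 remove [lgdsm] add [olmp,ykyvc] -> 13 lines: zzy fneav ure eauv vyz lsq vbmgk lsma patox itxfi olmp ykyvc hqrkt
Hunk 3: at line 10 remove [olmp,ykyvc] add [ydc,llue,blnwk] -> 14 lines: zzy fneav ure eauv vyz lsq vbmgk lsma patox itxfi ydc llue blnwk hqrkt
Final line count: 14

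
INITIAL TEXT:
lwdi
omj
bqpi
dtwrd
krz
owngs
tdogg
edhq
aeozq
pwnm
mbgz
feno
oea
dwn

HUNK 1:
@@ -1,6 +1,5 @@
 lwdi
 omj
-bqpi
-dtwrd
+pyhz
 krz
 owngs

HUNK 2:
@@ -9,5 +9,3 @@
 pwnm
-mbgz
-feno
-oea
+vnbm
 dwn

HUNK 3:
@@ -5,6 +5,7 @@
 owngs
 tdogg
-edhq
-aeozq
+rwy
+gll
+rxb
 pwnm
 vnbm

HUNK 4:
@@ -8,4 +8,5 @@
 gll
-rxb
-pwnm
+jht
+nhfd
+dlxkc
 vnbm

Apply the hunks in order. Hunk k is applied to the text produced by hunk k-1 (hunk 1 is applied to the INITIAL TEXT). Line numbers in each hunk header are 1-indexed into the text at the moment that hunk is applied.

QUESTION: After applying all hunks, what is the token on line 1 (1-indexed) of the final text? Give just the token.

Hunk 1: at line 1 remove [bqpi,dtwrd] add [pyhz] -> 13 lines: lwdi omj pyhz krz owngs tdogg edhq aeozq pwnm mbgz feno oea dwn
Hunk 2: at line 9 remove [mbgz,feno,oea] add [vnbm] -> 11 lines: lwdi omj pyhz krz owngs tdogg edhq aeozq pwnm vnbm dwn
Hunk 3: at line 5 remove [edhq,aeozq] add [rwy,gll,rxb] -> 12 lines: lwdi omj pyhz krz owngs tdogg rwy gll rxb pwnm vnbm dwn
Hunk 4: at line 8 remove [rxb,pwnm] add [jht,nhfd,dlxkc] -> 13 lines: lwdi omj pyhz krz owngs tdogg rwy gll jht nhfd dlxkc vnbm dwn
Final line 1: lwdi

Answer: lwdi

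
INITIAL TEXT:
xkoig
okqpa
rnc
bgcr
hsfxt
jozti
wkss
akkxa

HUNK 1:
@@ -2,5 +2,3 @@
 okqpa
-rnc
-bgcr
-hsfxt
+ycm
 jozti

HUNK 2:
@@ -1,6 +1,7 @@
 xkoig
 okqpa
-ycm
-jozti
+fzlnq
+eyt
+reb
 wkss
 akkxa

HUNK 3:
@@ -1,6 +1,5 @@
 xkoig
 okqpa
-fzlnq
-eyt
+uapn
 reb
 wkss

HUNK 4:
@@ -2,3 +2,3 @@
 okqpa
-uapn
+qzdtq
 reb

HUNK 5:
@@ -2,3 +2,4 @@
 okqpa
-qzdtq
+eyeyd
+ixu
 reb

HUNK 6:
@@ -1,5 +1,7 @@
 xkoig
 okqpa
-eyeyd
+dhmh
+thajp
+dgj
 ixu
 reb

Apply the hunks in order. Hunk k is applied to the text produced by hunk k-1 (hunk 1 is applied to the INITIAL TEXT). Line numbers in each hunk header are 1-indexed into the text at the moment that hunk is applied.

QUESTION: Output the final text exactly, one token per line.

Hunk 1: at line 2 remove [rnc,bgcr,hsfxt] add [ycm] -> 6 lines: xkoig okqpa ycm jozti wkss akkxa
Hunk 2: at line 1 remove [ycm,jozti] add [fzlnq,eyt,reb] -> 7 lines: xkoig okqpa fzlnq eyt reb wkss akkxa
Hunk 3: at line 1 remove [fzlnq,eyt] add [uapn] -> 6 lines: xkoig okqpa uapn reb wkss akkxa
Hunk 4: at line 2 remove [uapn] add [qzdtq] -> 6 lines: xkoig okqpa qzdtq reb wkss akkxa
Hunk 5: at line 2 remove [qzdtq] add [eyeyd,ixu] -> 7 lines: xkoig okqpa eyeyd ixu reb wkss akkxa
Hunk 6: at line 1 remove [eyeyd] add [dhmh,thajp,dgj] -> 9 lines: xkoig okqpa dhmh thajp dgj ixu reb wkss akkxa

Answer: xkoig
okqpa
dhmh
thajp
dgj
ixu
reb
wkss
akkxa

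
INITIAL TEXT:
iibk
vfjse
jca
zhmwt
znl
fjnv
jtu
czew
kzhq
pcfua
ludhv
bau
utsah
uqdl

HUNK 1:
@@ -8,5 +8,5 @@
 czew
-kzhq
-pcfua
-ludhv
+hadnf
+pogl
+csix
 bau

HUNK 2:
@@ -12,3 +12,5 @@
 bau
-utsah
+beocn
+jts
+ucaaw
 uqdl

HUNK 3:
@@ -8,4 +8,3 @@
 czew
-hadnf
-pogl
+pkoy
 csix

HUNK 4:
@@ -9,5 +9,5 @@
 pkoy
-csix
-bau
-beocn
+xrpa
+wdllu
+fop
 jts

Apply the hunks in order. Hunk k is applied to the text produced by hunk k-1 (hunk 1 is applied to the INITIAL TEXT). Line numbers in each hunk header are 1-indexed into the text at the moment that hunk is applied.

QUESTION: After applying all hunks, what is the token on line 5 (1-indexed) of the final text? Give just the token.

Answer: znl

Derivation:
Hunk 1: at line 8 remove [kzhq,pcfua,ludhv] add [hadnf,pogl,csix] -> 14 lines: iibk vfjse jca zhmwt znl fjnv jtu czew hadnf pogl csix bau utsah uqdl
Hunk 2: at line 12 remove [utsah] add [beocn,jts,ucaaw] -> 16 lines: iibk vfjse jca zhmwt znl fjnv jtu czew hadnf pogl csix bau beocn jts ucaaw uqdl
Hunk 3: at line 8 remove [hadnf,pogl] add [pkoy] -> 15 lines: iibk vfjse jca zhmwt znl fjnv jtu czew pkoy csix bau beocn jts ucaaw uqdl
Hunk 4: at line 9 remove [csix,bau,beocn] add [xrpa,wdllu,fop] -> 15 lines: iibk vfjse jca zhmwt znl fjnv jtu czew pkoy xrpa wdllu fop jts ucaaw uqdl
Final line 5: znl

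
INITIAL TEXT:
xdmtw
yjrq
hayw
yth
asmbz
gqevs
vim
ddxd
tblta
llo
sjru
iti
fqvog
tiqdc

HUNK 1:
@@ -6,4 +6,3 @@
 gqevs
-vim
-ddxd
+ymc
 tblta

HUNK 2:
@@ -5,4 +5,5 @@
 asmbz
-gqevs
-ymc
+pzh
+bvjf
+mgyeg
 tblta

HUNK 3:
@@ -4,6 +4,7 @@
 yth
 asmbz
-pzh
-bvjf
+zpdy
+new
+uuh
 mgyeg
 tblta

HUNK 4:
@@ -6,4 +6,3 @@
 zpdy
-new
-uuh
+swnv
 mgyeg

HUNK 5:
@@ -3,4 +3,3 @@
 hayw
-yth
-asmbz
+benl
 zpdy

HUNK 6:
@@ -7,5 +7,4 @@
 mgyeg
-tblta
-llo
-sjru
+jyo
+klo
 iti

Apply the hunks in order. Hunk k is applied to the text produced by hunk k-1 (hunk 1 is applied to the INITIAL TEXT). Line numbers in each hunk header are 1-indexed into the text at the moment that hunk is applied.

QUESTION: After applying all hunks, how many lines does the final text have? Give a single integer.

Hunk 1: at line 6 remove [vim,ddxd] add [ymc] -> 13 lines: xdmtw yjrq hayw yth asmbz gqevs ymc tblta llo sjru iti fqvog tiqdc
Hunk 2: at line 5 remove [gqevs,ymc] add [pzh,bvjf,mgyeg] -> 14 lines: xdmtw yjrq hayw yth asmbz pzh bvjf mgyeg tblta llo sjru iti fqvog tiqdc
Hunk 3: at line 4 remove [pzh,bvjf] add [zpdy,new,uuh] -> 15 lines: xdmtw yjrq hayw yth asmbz zpdy new uuh mgyeg tblta llo sjru iti fqvog tiqdc
Hunk 4: at line 6 remove [new,uuh] add [swnv] -> 14 lines: xdmtw yjrq hayw yth asmbz zpdy swnv mgyeg tblta llo sjru iti fqvog tiqdc
Hunk 5: at line 3 remove [yth,asmbz] add [benl] -> 13 lines: xdmtw yjrq hayw benl zpdy swnv mgyeg tblta llo sjru iti fqvog tiqdc
Hunk 6: at line 7 remove [tblta,llo,sjru] add [jyo,klo] -> 12 lines: xdmtw yjrq hayw benl zpdy swnv mgyeg jyo klo iti fqvog tiqdc
Final line count: 12

Answer: 12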